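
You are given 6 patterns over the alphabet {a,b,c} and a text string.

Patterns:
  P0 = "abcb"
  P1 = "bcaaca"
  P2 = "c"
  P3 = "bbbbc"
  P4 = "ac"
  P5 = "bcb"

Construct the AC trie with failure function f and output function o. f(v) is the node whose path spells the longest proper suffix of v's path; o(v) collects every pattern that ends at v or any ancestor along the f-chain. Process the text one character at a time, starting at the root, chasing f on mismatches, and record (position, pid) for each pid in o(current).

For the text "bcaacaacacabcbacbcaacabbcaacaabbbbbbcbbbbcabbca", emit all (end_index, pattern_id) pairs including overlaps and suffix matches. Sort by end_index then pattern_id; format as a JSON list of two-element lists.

Build automaton:
Trie (insert patterns):
  n0 'ε': a→1 b→5 c→11
  n1 'a': b→2 c→16
  n2 'ab': c→3
  n3 'abc': b→4
  n4 'abcb': ·  [P0 ends]
  n5 'b': b→12 c→6
  n6 'bc': a→7 b→17
  n7 'bca': a→8
  n8 'bcaa': c→9
  n9 'bcaac': a→10
  n10 'bcaaca': ·  [P1 ends]
  n11 'c': ·  [P2 ends]
  n12 'bb': b→13
  n13 'bbb': b→14
  n14 'bbbb': c→15
  n15 'bbbbc': ·  [P3 ends]
  n16 'ac': ·  [P4 ends]
  n17 'bcb': ·  [P5 ends]

Failure links (BFS by depth):
  n1('a'): parent n0 fail=0; on 'a' 0 → fail=0;  out ∅∪∅=∅
  n5('b'): parent n0 fail=0; on 'b' 0 → fail=0;  out ∅∪∅=∅
  n11('c'): parent n0 fail=0; on 'c' 0 → fail=0;  out {2}∪∅={2}
  n2('ab'): parent n1 fail=0; on 'b' 0 → fail=5;  out ∅∪∅=∅
  n6('bc'): parent n5 fail=0; on 'c' 0 → fail=11;  out ∅∪{2}={2}
  n12('bb'): parent n5 fail=0; on 'b' 0 → fail=5;  out ∅∪∅=∅
  n16('ac'): parent n1 fail=0; on 'c' 0 → fail=11;  out {4}∪{2}={2,4}
  n3('abc'): parent n2 fail=5; on 'c' 5 → fail=6;  out ∅∪{2}={2}
  n7('bca'): parent n6 fail=11; on 'a' 11→0 → fail=1;  out ∅∪∅=∅
  n13('bbb'): parent n12 fail=5; on 'b' 5 → fail=12;  out ∅∪∅=∅
  n17('bcb'): parent n6 fail=11; on 'b' 11→0 → fail=5;  out {5}∪∅={5}
  n4('abcb'): parent n3 fail=6; on 'b' 6 → fail=17;  out {0}∪{5}={0,5}
  n8('bcaa'): parent n7 fail=1; on 'a' 1→0 → fail=1;  out ∅∪∅=∅
  n14('bbbb'): parent n13 fail=12; on 'b' 12 → fail=13;  out ∅∪∅=∅
  n9('bcaac'): parent n8 fail=1; on 'c' 1 → fail=16;  out ∅∪{2,4}={2,4}
  n15('bbbbc'): parent n14 fail=13; on 'c' 13→12→5 → fail=6;  out {3}∪{2}={2,3}
  n10('bcaaca'): parent n9 fail=16; on 'a' 16→11→0 → fail=1;  out {1}∪∅={1}

Scan:
[0] read 'b'  n0⇒n5
[1] read 'c'  n5⇒n6  ** P2@[1:1]
[2] read 'a'  n6⇒n7
[3] read 'a'  n7⇒n8
[4] read 'c'  n8⇒n9  ** P2@[4:4],P4@[3:4]
[5] read 'a'  n9⇒n10  ** P1@[0:5]
[6] read 'a'  n10⇒n1 (fail-walked)
[7] read 'c'  n1⇒n16  ** P2@[7:7],P4@[6:7]
[8] read 'a'  n16⇒n1 (fail-walked)
[9] read 'c'  n1⇒n16  ** P2@[9:9],P4@[8:9]
[10] read 'a'  n16⇒n1 (fail-walked)
[11] read 'b'  n1⇒n2
[12] read 'c'  n2⇒n3  ** P2@[12:12]
[13] read 'b'  n3⇒n4  ** P0@[10:13],P5@[11:13]
[14] read 'a'  n4⇒n1 (fail-walked)
[15] read 'c'  n1⇒n16  ** P2@[15:15],P4@[14:15]
[16] read 'b'  n16⇒n5 (fail-walked)
[17] read 'c'  n5⇒n6  ** P2@[17:17]
[18] read 'a'  n6⇒n7
[19] read 'a'  n7⇒n8
[20] read 'c'  n8⇒n9  ** P2@[20:20],P4@[19:20]
[21] read 'a'  n9⇒n10  ** P1@[16:21]
[22] read 'b'  n10⇒n2 (fail-walked)
[23] read 'b'  n2⇒n12 (fail-walked)
[24] read 'c'  n12⇒n6 (fail-walked)  ** P2@[24:24]
[25] read 'a'  n6⇒n7
[26] read 'a'  n7⇒n8
[27] read 'c'  n8⇒n9  ** P2@[27:27],P4@[26:27]
[28] read 'a'  n9⇒n10  ** P1@[23:28]
[29] read 'a'  n10⇒n1 (fail-walked)
[30] read 'b'  n1⇒n2
[31] read 'b'  n2⇒n12 (fail-walked)
[32] read 'b'  n12⇒n13
[33] read 'b'  n13⇒n14
[34] read 'b'  n14⇒n14 (fail-walked)
[35] read 'b'  n14⇒n14 (fail-walked)
[36] read 'c'  n14⇒n15  ** P2@[36:36],P3@[32:36]
[37] read 'b'  n15⇒n17 (fail-walked)  ** P5@[35:37]
[38] read 'b'  n17⇒n12 (fail-walked)
[39] read 'b'  n12⇒n13
[40] read 'b'  n13⇒n14
[41] read 'c'  n14⇒n15  ** P2@[41:41],P3@[37:41]
[42] read 'a'  n15⇒n7 (fail-walked)
[43] read 'b'  n7⇒n2 (fail-walked)
[44] read 'b'  n2⇒n12 (fail-walked)
[45] read 'c'  n12⇒n6 (fail-walked)  ** P2@[45:45]
[46] read 'a'  n6⇒n7

Result: [[1,2],[4,2],[4,4],[5,1],[7,2],[7,4],[9,2],[9,4],[12,2],[13,0],[13,5],[15,2],[15,4],[17,2],[20,2],[20,4],[21,1],[24,2],[27,2],[27,4],[28,1],[36,2],[36,3],[37,5],[41,2],[41,3],[45,2]]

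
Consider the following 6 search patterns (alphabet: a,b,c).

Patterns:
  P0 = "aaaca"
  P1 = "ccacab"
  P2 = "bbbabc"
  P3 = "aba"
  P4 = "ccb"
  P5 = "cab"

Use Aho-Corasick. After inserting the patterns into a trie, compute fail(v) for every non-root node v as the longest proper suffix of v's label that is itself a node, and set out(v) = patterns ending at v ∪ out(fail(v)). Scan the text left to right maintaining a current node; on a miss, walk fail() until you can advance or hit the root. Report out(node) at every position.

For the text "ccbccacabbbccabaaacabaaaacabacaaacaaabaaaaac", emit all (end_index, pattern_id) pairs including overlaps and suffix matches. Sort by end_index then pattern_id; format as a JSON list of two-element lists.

Construct AC machine:
Trie nodes:
  n0 'ε': a→1 b→12 c→6
  n1 'a': a→2 b→18
  n2 'aa': a→3
  n3 'aaa': c→4
  n4 'aaac': a→5
  n5 'aaaca': ·  [P0 ends]
  n6 'c': a→21 c→7
  n7 'cc': a→8 b→20
  n8 'cca': c→9
  n9 'ccac': a→10
  n10 'ccaca': b→11
  n11 'ccacab': ·  [P1 ends]
  n12 'b': b→13
  n13 'bb': b→14
  n14 'bbb': a→15
  n15 'bbba': b→16
  n16 'bbbab': c→17
  n17 'bbbabc': ·  [P2 ends]
  n18 'ab': a→19
  n19 'aba': ·  [P3 ends]
  n20 'ccb': ·  [P4 ends]
  n21 'ca': b→22
  n22 'cab': ·  [P5 ends]

Failure links (BFS by depth):
  n1('a'): parent n0 fail=0; on 'a' 0 → fail=0;  out ∅∪∅=∅
  n6('c'): parent n0 fail=0; on 'c' 0 → fail=0;  out ∅∪∅=∅
  n12('b'): parent n0 fail=0; on 'b' 0 → fail=0;  out ∅∪∅=∅
  n2('aa'): parent n1 fail=0; on 'a' 0 → fail=1;  out ∅∪∅=∅
  n7('cc'): parent n6 fail=0; on 'c' 0 → fail=6;  out ∅∪∅=∅
  n13('bb'): parent n12 fail=0; on 'b' 0 → fail=12;  out ∅∪∅=∅
  n18('ab'): parent n1 fail=0; on 'b' 0 → fail=12;  out ∅∪∅=∅
  n21('ca'): parent n6 fail=0; on 'a' 0 → fail=1;  out ∅∪∅=∅
  n3('aaa'): parent n2 fail=1; on 'a' 1 → fail=2;  out ∅∪∅=∅
  n8('cca'): parent n7 fail=6; on 'a' 6 → fail=21;  out ∅∪∅=∅
  n14('bbb'): parent n13 fail=12; on 'b' 12 → fail=13;  out ∅∪∅=∅
  n19('aba'): parent n18 fail=12; on 'a' 12→0 → fail=1;  out {3}∪∅={3}
  n20('ccb'): parent n7 fail=6; on 'b' 6→0 → fail=12;  out {4}∪∅={4}
  n22('cab'): parent n21 fail=1; on 'b' 1 → fail=18;  out {5}∪∅={5}
  n4('aaac'): parent n3 fail=2; on 'c' 2→1→0 → fail=6;  out ∅∪∅=∅
  n9('ccac'): parent n8 fail=21; on 'c' 21→1→0 → fail=6;  out ∅∪∅=∅
  n15('bbba'): parent n14 fail=13; on 'a' 13→12→0 → fail=1;  out ∅∪∅=∅
  n5('aaaca'): parent n4 fail=6; on 'a' 6 → fail=21;  out {0}∪∅={0}
  n10('ccaca'): parent n9 fail=6; on 'a' 6 → fail=21;  out ∅∪∅=∅
  n16('bbbab'): parent n15 fail=1; on 'b' 1 → fail=18;  out ∅∪∅=∅
  n11('ccacab'): parent n10 fail=21; on 'b' 21 → fail=22;  out {1}∪{5}={1,5}
  n17('bbbabc'): parent n16 fail=18; on 'c' 18→12→0 → fail=6;  out {2}∪∅={2}

Run:
pos 0 'c': at 6
pos 1 'c': at 7
pos 2 'b': at 20  → match P4@[0:2]
pos 3 'c': at 6 (via fail)
pos 4 'c': at 7
pos 5 'a': at 8
pos 6 'c': at 9
pos 7 'a': at 10
pos 8 'b': at 11  → match P1@[3:8],P5@[6:8]
pos 9 'b': at 13 (via fail)
pos 10 'b': at 14
pos 11 'c': at 6 (via fail)
pos 12 'c': at 7
pos 13 'a': at 8
pos 14 'b': at 22 (via fail)  → match P5@[12:14]
pos 15 'a': at 19 (via fail)  → match P3@[13:15]
pos 16 'a': at 2 (via fail)
pos 17 'a': at 3
pos 18 'c': at 4
pos 19 'a': at 5  → match P0@[15:19]
pos 20 'b': at 22 (via fail)  → match P5@[18:20]
pos 21 'a': at 19 (via fail)  → match P3@[19:21]
pos 22 'a': at 2 (via fail)
pos 23 'a': at 3
pos 24 'a': at 3 (via fail)
pos 25 'c': at 4
pos 26 'a': at 5  → match P0@[22:26]
pos 27 'b': at 22 (via fail)  → match P5@[25:27]
pos 28 'a': at 19 (via fail)  → match P3@[26:28]
pos 29 'c': at 6 (via fail)
pos 30 'a': at 21
pos 31 'a': at 2 (via fail)
pos 32 'a': at 3
pos 33 'c': at 4
pos 34 'a': at 5  → match P0@[30:34]
pos 35 'a': at 2 (via fail)
pos 36 'a': at 3
pos 37 'b': at 18 (via fail)
pos 38 'a': at 19  → match P3@[36:38]
pos 39 'a': at 2 (via fail)
pos 40 'a': at 3
pos 41 'a': at 3 (via fail)
pos 42 'a': at 3 (via fail)
pos 43 'c': at 4

All matches (sorted): [[2,4],[8,1],[8,5],[14,5],[15,3],[19,0],[20,5],[21,3],[26,0],[27,5],[28,3],[34,0],[38,3]]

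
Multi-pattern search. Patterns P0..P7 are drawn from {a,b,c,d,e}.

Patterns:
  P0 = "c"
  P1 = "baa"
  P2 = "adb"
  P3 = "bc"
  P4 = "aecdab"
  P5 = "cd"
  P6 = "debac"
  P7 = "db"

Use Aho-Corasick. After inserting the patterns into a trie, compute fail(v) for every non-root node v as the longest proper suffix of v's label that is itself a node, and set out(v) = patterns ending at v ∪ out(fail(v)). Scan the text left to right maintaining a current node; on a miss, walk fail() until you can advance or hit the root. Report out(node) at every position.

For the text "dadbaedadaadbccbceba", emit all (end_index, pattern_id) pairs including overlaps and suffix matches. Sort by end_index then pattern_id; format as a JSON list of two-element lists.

Build:
Trie (insert patterns):
  n0 'ε': a→5 b→2 c→1 d→15
  n1 'c': d→14  [P0 ends]
  n2 'b': a→3 c→8
  n3 'ba': a→4
  n4 'baa': ·  [P1 ends]
  n5 'a': d→6 e→9
  n6 'ad': b→7
  n7 'adb': ·  [P2 ends]
  n8 'bc': ·  [P3 ends]
  n9 'ae': c→10
  n10 'aec': d→11
  n11 'aecd': a→12
  n12 'aecda': b→13
  n13 'aecdab': ·  [P4 ends]
  n14 'cd': ·  [P5 ends]
  n15 'd': b→20 e→16
  n16 'de': b→17
  n17 'deb': a→18
  n18 'deba': c→19
  n19 'debac': ·  [P6 ends]
  n20 'db': ·  [P7 ends]

BFS fail/out derivation:
  fail(1) 'c': from fail(0)=0 chase 'c': 0 ⇒ 0;  out={0}∪out(0)={0}
  fail(2) 'b': from fail(0)=0 chase 'b': 0 ⇒ 0;  out=∅∪out(0)=∅
  fail(5) 'a': from fail(0)=0 chase 'a': 0 ⇒ 0;  out=∅∪out(0)=∅
  fail(15) 'd': from fail(0)=0 chase 'd': 0 ⇒ 0;  out=∅∪out(0)=∅
  fail(3) 'ba': from fail(2)=0 chase 'a': 0 ⇒ 5;  out=∅∪out(5)=∅
  fail(6) 'ad': from fail(5)=0 chase 'd': 0 ⇒ 15;  out=∅∪out(15)=∅
  fail(8) 'bc': from fail(2)=0 chase 'c': 0 ⇒ 1;  out={3}∪out(1)={0,3}
  fail(9) 'ae': from fail(5)=0 chase 'e': 0 ⇒ 0;  out=∅∪out(0)=∅
  fail(14) 'cd': from fail(1)=0 chase 'd': 0 ⇒ 15;  out={5}∪out(15)={5}
  fail(16) 'de': from fail(15)=0 chase 'e': 0 ⇒ 0;  out=∅∪out(0)=∅
  fail(20) 'db': from fail(15)=0 chase 'b': 0 ⇒ 2;  out={7}∪out(2)={7}
  fail(4) 'baa': from fail(3)=5 chase 'a': 5→0 ⇒ 5;  out={1}∪out(5)={1}
  fail(7) 'adb': from fail(6)=15 chase 'b': 15 ⇒ 20;  out={2}∪out(20)={2,7}
  fail(10) 'aec': from fail(9)=0 chase 'c': 0 ⇒ 1;  out=∅∪out(1)={0}
  fail(17) 'deb': from fail(16)=0 chase 'b': 0 ⇒ 2;  out=∅∪out(2)=∅
  fail(11) 'aecd': from fail(10)=1 chase 'd': 1 ⇒ 14;  out=∅∪out(14)={5}
  fail(18) 'deba': from fail(17)=2 chase 'a': 2 ⇒ 3;  out=∅∪out(3)=∅
  fail(12) 'aecda': from fail(11)=14 chase 'a': 14→15→0 ⇒ 5;  out=∅∪out(5)=∅
  fail(19) 'debac': from fail(18)=3 chase 'c': 3→5→0 ⇒ 1;  out={6}∪out(1)={0,6}
  fail(13) 'aecdab': from fail(12)=5 chase 'b': 5→0 ⇒ 2;  out={4}∪out(2)={4}

Run:
i=0 'd': node 0→15
i=1 'a': node 15→5 (via fail)
i=2 'd': node 5→6
i=3 'b': node 6→7  → match P2@[1:3],P7@[2:3]
i=4 'a': node 7→3 (via fail)
i=5 'e': node 3→9 (via fail)
i=6 'd': node 9→15 (via fail)
i=7 'a': node 15→5 (via fail)
i=8 'd': node 5→6
i=9 'a': node 6→5 (via fail)
i=10 'a': node 5→5 (via fail)
i=11 'd': node 5→6
i=12 'b': node 6→7  → match P2@[10:12],P7@[11:12]
i=13 'c': node 7→8 (via fail)  → match P0@[13:13],P3@[12:13]
i=14 'c': node 8→1 (via fail)  → match P0@[14:14]
i=15 'b': node 1→2 (via fail)
i=16 'c': node 2→8  → match P0@[16:16],P3@[15:16]
i=17 'e': node 8→0 (via fail)
i=18 'b': node 0→2
i=19 'a': node 2→3

Result: [[3,2],[3,7],[12,2],[12,7],[13,0],[13,3],[14,0],[16,0],[16,3]]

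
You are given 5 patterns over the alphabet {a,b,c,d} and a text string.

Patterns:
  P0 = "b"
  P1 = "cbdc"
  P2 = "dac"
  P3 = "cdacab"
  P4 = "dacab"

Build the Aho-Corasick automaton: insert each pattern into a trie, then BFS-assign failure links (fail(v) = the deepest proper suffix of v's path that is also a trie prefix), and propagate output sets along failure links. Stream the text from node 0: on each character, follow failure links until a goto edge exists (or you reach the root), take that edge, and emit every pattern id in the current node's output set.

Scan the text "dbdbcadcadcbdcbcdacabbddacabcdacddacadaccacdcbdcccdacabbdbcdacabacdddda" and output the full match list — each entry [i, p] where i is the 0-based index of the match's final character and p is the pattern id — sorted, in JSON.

Build:
Trie nodes:
  0='ε' goto b→1 c→2 d→6
  1='b' goto ·  ←P0
  2='c' goto b→3 d→9
  3='cb' goto d→4
  4='cbd' goto c→5
  5='cbdc' goto ·  ←P1
  6='d' goto a→7
  7='da' goto c→8
  8='dac' goto a→14  ←P2
  9='cd' goto a→10
  10='cda' goto c→11
  11='cdac' goto a→12
  12='cdaca' goto b→13
  13='cdacab' goto ·  ←P3
  14='daca' goto b→15
  15='dacab' goto ·  ←P4

Failure links (BFS by depth):
  fail(1) 'b': from fail(0)=0 chase 'b': 0 ⇒ 0;  out={0}∪out(0)={0}
  fail(2) 'c': from fail(0)=0 chase 'c': 0 ⇒ 0;  out=∅∪out(0)=∅
  fail(6) 'd': from fail(0)=0 chase 'd': 0 ⇒ 0;  out=∅∪out(0)=∅
  fail(3) 'cb': from fail(2)=0 chase 'b': 0 ⇒ 1;  out=∅∪out(1)={0}
  fail(7) 'da': from fail(6)=0 chase 'a': 0 ⇒ 0;  out=∅∪out(0)=∅
  fail(9) 'cd': from fail(2)=0 chase 'd': 0 ⇒ 6;  out=∅∪out(6)=∅
  fail(4) 'cbd': from fail(3)=1 chase 'd': 1→0 ⇒ 6;  out=∅∪out(6)=∅
  fail(8) 'dac': from fail(7)=0 chase 'c': 0 ⇒ 2;  out={2}∪out(2)={2}
  fail(10) 'cda': from fail(9)=6 chase 'a': 6 ⇒ 7;  out=∅∪out(7)=∅
  fail(5) 'cbdc': from fail(4)=6 chase 'c': 6→0 ⇒ 2;  out={1}∪out(2)={1}
  fail(11) 'cdac': from fail(10)=7 chase 'c': 7 ⇒ 8;  out=∅∪out(8)={2}
  fail(14) 'daca': from fail(8)=2 chase 'a': 2→0 ⇒ 0;  out=∅∪out(0)=∅
  fail(12) 'cdaca': from fail(11)=8 chase 'a': 8 ⇒ 14;  out=∅∪out(14)=∅
  fail(15) 'dacab': from fail(14)=0 chase 'b': 0 ⇒ 1;  out={4}∪out(1)={0,4}
  fail(13) 'cdacab': from fail(12)=14 chase 'b': 14 ⇒ 15;  out={3}∪out(15)={0,3,4}

Text stream:
[0] read 'd'  n0⇒n6
[1] read 'b'  n6⇒n1 (fail-walked)  → match P0@[1:1]
[2] read 'd'  n1⇒n6 (fail-walked)
[3] read 'b'  n6⇒n1 (fail-walked)  → match P0@[3:3]
[4] read 'c'  n1⇒n2 (fail-walked)
[5] read 'a'  n2⇒n0 (fail-walked)
[6] read 'd'  n0⇒n6
[7] read 'c'  n6⇒n2 (fail-walked)
[8] read 'a'  n2⇒n0 (fail-walked)
[9] read 'd'  n0⇒n6
[10] read 'c'  n6⇒n2 (fail-walked)
[11] read 'b'  n2⇒n3  → match P0@[11:11]
[12] read 'd'  n3⇒n4
[13] read 'c'  n4⇒n5  → match P1@[10:13]
[14] read 'b'  n5⇒n3 (fail-walked)  → match P0@[14:14]
[15] read 'c'  n3⇒n2 (fail-walked)
[16] read 'd'  n2⇒n9
[17] read 'a'  n9⇒n10
[18] read 'c'  n10⇒n11  → match P2@[16:18]
[19] read 'a'  n11⇒n12
[20] read 'b'  n12⇒n13  → match P0@[20:20],P3@[15:20],P4@[16:20]
[21] read 'b'  n13⇒n1 (fail-walked)  → match P0@[21:21]
[22] read 'd'  n1⇒n6 (fail-walked)
[23] read 'd'  n6⇒n6 (fail-walked)
[24] read 'a'  n6⇒n7
[25] read 'c'  n7⇒n8  → match P2@[23:25]
[26] read 'a'  n8⇒n14
[27] read 'b'  n14⇒n15  → match P0@[27:27],P4@[23:27]
[28] read 'c'  n15⇒n2 (fail-walked)
[29] read 'd'  n2⇒n9
[30] read 'a'  n9⇒n10
[31] read 'c'  n10⇒n11  → match P2@[29:31]
[32] read 'd'  n11⇒n9 (fail-walked)
[33] read 'd'  n9⇒n6 (fail-walked)
[34] read 'a'  n6⇒n7
[35] read 'c'  n7⇒n8  → match P2@[33:35]
[36] read 'a'  n8⇒n14
[37] read 'd'  n14⇒n6 (fail-walked)
[38] read 'a'  n6⇒n7
[39] read 'c'  n7⇒n8  → match P2@[37:39]
[40] read 'c'  n8⇒n2 (fail-walked)
[41] read 'a'  n2⇒n0 (fail-walked)
[42] read 'c'  n0⇒n2
[43] read 'd'  n2⇒n9
[44] read 'c'  n9⇒n2 (fail-walked)
[45] read 'b'  n2⇒n3  → match P0@[45:45]
[46] read 'd'  n3⇒n4
[47] read 'c'  n4⇒n5  → match P1@[44:47]
[48] read 'c'  n5⇒n2 (fail-walked)
[49] read 'c'  n2⇒n2 (fail-walked)
[50] read 'd'  n2⇒n9
[51] read 'a'  n9⇒n10
[52] read 'c'  n10⇒n11  → match P2@[50:52]
[53] read 'a'  n11⇒n12
[54] read 'b'  n12⇒n13  → match P0@[54:54],P3@[49:54],P4@[50:54]
[55] read 'b'  n13⇒n1 (fail-walked)  → match P0@[55:55]
[56] read 'd'  n1⇒n6 (fail-walked)
[57] read 'b'  n6⇒n1 (fail-walked)  → match P0@[57:57]
[58] read 'c'  n1⇒n2 (fail-walked)
[59] read 'd'  n2⇒n9
[60] read 'a'  n9⇒n10
[61] read 'c'  n10⇒n11  → match P2@[59:61]
[62] read 'a'  n11⇒n12
[63] read 'b'  n12⇒n13  → match P0@[63:63],P3@[58:63],P4@[59:63]
[64] read 'a'  n13⇒n0 (fail-walked)
[65] read 'c'  n0⇒n2
[66] read 'd'  n2⇒n9
[67] read 'd'  n9⇒n6 (fail-walked)
[68] read 'd'  n6⇒n6 (fail-walked)
[69] read 'd'  n6⇒n6 (fail-walked)
[70] read 'a'  n6⇒n7

Result: [[1,0],[3,0],[11,0],[13,1],[14,0],[18,2],[20,0],[20,3],[20,4],[21,0],[25,2],[27,0],[27,4],[31,2],[35,2],[39,2],[45,0],[47,1],[52,2],[54,0],[54,3],[54,4],[55,0],[57,0],[61,2],[63,0],[63,3],[63,4]]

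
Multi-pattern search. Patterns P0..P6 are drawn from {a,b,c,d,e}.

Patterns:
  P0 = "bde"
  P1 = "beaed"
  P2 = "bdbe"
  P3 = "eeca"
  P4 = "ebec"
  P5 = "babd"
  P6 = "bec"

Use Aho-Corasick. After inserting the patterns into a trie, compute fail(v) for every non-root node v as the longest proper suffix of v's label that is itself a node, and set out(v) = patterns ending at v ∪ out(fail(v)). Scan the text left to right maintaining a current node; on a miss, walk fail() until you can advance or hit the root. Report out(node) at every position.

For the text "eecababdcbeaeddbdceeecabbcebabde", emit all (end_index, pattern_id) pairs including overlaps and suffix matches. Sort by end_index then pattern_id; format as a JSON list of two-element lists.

Build automaton:
Trie (insert patterns):
  0='ε' goto b→1 e→10
  1='b' goto a→17 d→2 e→4
  2='bd' goto b→8 e→3
  3='bde' goto ·  [P0 ends]
  4='be' goto a→5 c→20
  5='bea' goto e→6
  6='beae' goto d→7
  7='beaed' goto ·  [P1 ends]
  8='bdb' goto e→9
  9='bdbe' goto ·  [P2 ends]
  10='e' goto b→14 e→11
  11='ee' goto c→12
  12='eec' goto a→13
  13='eeca' goto ·  [P3 ends]
  14='eb' goto e→15
  15='ebe' goto c→16
  16='ebec' goto ·  [P4 ends]
  17='ba' goto b→18
  18='bab' goto d→19
  19='babd' goto ·  [P5 ends]
  20='bec' goto ·  [P6 ends]

Failure links (BFS by depth):
  fail(1) 'b': from fail(0)=0 chase 'b': 0 ⇒ 0;  out=∅∪out(0)=∅
  fail(10) 'e': from fail(0)=0 chase 'e': 0 ⇒ 0;  out=∅∪out(0)=∅
  fail(2) 'bd': from fail(1)=0 chase 'd': 0 ⇒ 0;  out=∅∪out(0)=∅
  fail(4) 'be': from fail(1)=0 chase 'e': 0 ⇒ 10;  out=∅∪out(10)=∅
  fail(11) 'ee': from fail(10)=0 chase 'e': 0 ⇒ 10;  out=∅∪out(10)=∅
  fail(14) 'eb': from fail(10)=0 chase 'b': 0 ⇒ 1;  out=∅∪out(1)=∅
  fail(17) 'ba': from fail(1)=0 chase 'a': 0 ⇒ 0;  out=∅∪out(0)=∅
  fail(3) 'bde': from fail(2)=0 chase 'e': 0 ⇒ 10;  out={0}∪out(10)={0}
  fail(5) 'bea': from fail(4)=10 chase 'a': 10→0 ⇒ 0;  out=∅∪out(0)=∅
  fail(8) 'bdb': from fail(2)=0 chase 'b': 0 ⇒ 1;  out=∅∪out(1)=∅
  fail(12) 'eec': from fail(11)=10 chase 'c': 10→0 ⇒ 0;  out=∅∪out(0)=∅
  fail(15) 'ebe': from fail(14)=1 chase 'e': 1 ⇒ 4;  out=∅∪out(4)=∅
  fail(18) 'bab': from fail(17)=0 chase 'b': 0 ⇒ 1;  out=∅∪out(1)=∅
  fail(20) 'bec': from fail(4)=10 chase 'c': 10→0 ⇒ 0;  out={6}∪out(0)={6}
  fail(6) 'beae': from fail(5)=0 chase 'e': 0 ⇒ 10;  out=∅∪out(10)=∅
  fail(9) 'bdbe': from fail(8)=1 chase 'e': 1 ⇒ 4;  out={2}∪out(4)={2}
  fail(13) 'eeca': from fail(12)=0 chase 'a': 0 ⇒ 0;  out={3}∪out(0)={3}
  fail(16) 'ebec': from fail(15)=4 chase 'c': 4 ⇒ 20;  out={4}∪out(20)={4,6}
  fail(19) 'babd': from fail(18)=1 chase 'd': 1 ⇒ 2;  out={5}∪out(2)={5}
  fail(7) 'beaed': from fail(6)=10 chase 'd': 10→0 ⇒ 0;  out={1}∪out(0)={1}

Text stream:
i=0 'e': node 0→10
i=1 'e': node 10→11
i=2 'c': node 11→12
i=3 'a': node 12→13  ** P3@[0:3]
i=4 'b': node 13→1 ·f
i=5 'a': node 1→17
i=6 'b': node 17→18
i=7 'd': node 18→19  ** P5@[4:7]
i=8 'c': node 19→0 ·f
i=9 'b': node 0→1
i=10 'e': node 1→4
i=11 'a': node 4→5
i=12 'e': node 5→6
i=13 'd': node 6→7  ** P1@[9:13]
i=14 'd': node 7→0 ·f
i=15 'b': node 0→1
i=16 'd': node 1→2
i=17 'c': node 2→0 ·f
i=18 'e': node 0→10
i=19 'e': node 10→11
i=20 'e': node 11→11 ·f
i=21 'c': node 11→12
i=22 'a': node 12→13  ** P3@[19:22]
i=23 'b': node 13→1 ·f
i=24 'b': node 1→1 ·f
i=25 'c': node 1→0 ·f
i=26 'e': node 0→10
i=27 'b': node 10→14
i=28 'a': node 14→17 ·f
i=29 'b': node 17→18
i=30 'd': node 18→19  ** P5@[27:30]
i=31 'e': node 19→3 ·f  ** P0@[29:31]

Matches: [[3,3],[7,5],[13,1],[22,3],[30,5],[31,0]]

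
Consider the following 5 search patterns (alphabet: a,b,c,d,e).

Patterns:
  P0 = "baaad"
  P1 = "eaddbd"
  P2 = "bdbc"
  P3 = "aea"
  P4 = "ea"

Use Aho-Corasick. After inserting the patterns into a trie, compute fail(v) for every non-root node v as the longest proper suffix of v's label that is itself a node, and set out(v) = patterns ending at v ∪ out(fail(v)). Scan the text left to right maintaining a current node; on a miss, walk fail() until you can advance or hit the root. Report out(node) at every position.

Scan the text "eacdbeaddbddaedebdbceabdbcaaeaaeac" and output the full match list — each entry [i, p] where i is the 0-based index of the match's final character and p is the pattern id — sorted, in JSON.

Build:
Trie (insert patterns):
  n0 'ε': a→15 b→1 e→6
  n1 'b': a→2 d→12
  n2 'ba': a→3
  n3 'baa': a→4
  n4 'baaa': d→5
  n5 'baaad': ·  ←P0
  n6 'e': a→7
  n7 'ea': d→8  ←P4
  n8 'ead': d→9
  n9 'eadd': b→10
  n10 'eaddb': d→11
  n11 'eaddbd': ·  ←P1
  n12 'bd': b→13
  n13 'bdb': c→14
  n14 'bdbc': ·  ←P2
  n15 'a': e→16
  n16 'ae': a→17
  n17 'aea': ·  ←P3

BFS fail/out derivation:
  n1('b'): parent n0 fail=0; on 'b' 0 → fail=0;  out ∅∪∅=∅
  n6('e'): parent n0 fail=0; on 'e' 0 → fail=0;  out ∅∪∅=∅
  n15('a'): parent n0 fail=0; on 'a' 0 → fail=0;  out ∅∪∅=∅
  n2('ba'): parent n1 fail=0; on 'a' 0 → fail=15;  out ∅∪∅=∅
  n7('ea'): parent n6 fail=0; on 'a' 0 → fail=15;  out {4}∪∅={4}
  n12('bd'): parent n1 fail=0; on 'd' 0 → fail=0;  out ∅∪∅=∅
  n16('ae'): parent n15 fail=0; on 'e' 0 → fail=6;  out ∅∪∅=∅
  n3('baa'): parent n2 fail=15; on 'a' 15→0 → fail=15;  out ∅∪∅=∅
  n8('ead'): parent n7 fail=15; on 'd' 15→0 → fail=0;  out ∅∪∅=∅
  n13('bdb'): parent n12 fail=0; on 'b' 0 → fail=1;  out ∅∪∅=∅
  n17('aea'): parent n16 fail=6; on 'a' 6 → fail=7;  out {3}∪{4}={3,4}
  n4('baaa'): parent n3 fail=15; on 'a' 15→0 → fail=15;  out ∅∪∅=∅
  n9('eadd'): parent n8 fail=0; on 'd' 0 → fail=0;  out ∅∪∅=∅
  n14('bdbc'): parent n13 fail=1; on 'c' 1→0 → fail=0;  out {2}∪∅={2}
  n5('baaad'): parent n4 fail=15; on 'd' 15→0 → fail=0;  out {0}∪∅={0}
  n10('eaddb'): parent n9 fail=0; on 'b' 0 → fail=1;  out ∅∪∅=∅
  n11('eaddbd'): parent n10 fail=1; on 'd' 1 → fail=12;  out {1}∪∅={1}

Run:
i=0 'e': node 0→6
i=1 'a': node 6→7  emit P4@[0:1]
i=2 'c': node 7→0 (via fail)
i=3 'd': node 0→0
i=4 'b': node 0→1
i=5 'e': node 1→6 (via fail)
i=6 'a': node 6→7  emit P4@[5:6]
i=7 'd': node 7→8
i=8 'd': node 8→9
i=9 'b': node 9→10
i=10 'd': node 10→11  emit P1@[5:10]
i=11 'd': node 11→0 (via fail)
i=12 'a': node 0→15
i=13 'e': node 15→16
i=14 'd': node 16→0 (via fail)
i=15 'e': node 0→6
i=16 'b': node 6→1 (via fail)
i=17 'd': node 1→12
i=18 'b': node 12→13
i=19 'c': node 13→14  emit P2@[16:19]
i=20 'e': node 14→6 (via fail)
i=21 'a': node 6→7  emit P4@[20:21]
i=22 'b': node 7→1 (via fail)
i=23 'd': node 1→12
i=24 'b': node 12→13
i=25 'c': node 13→14  emit P2@[22:25]
i=26 'a': node 14→15 (via fail)
i=27 'a': node 15→15 (via fail)
i=28 'e': node 15→16
i=29 'a': node 16→17  emit P3@[27:29],P4@[28:29]
i=30 'a': node 17→15 (via fail)
i=31 'e': node 15→16
i=32 'a': node 16→17  emit P3@[30:32],P4@[31:32]
i=33 'c': node 17→0 (via fail)

All matches (sorted): [[1,4],[6,4],[10,1],[19,2],[21,4],[25,2],[29,3],[29,4],[32,3],[32,4]]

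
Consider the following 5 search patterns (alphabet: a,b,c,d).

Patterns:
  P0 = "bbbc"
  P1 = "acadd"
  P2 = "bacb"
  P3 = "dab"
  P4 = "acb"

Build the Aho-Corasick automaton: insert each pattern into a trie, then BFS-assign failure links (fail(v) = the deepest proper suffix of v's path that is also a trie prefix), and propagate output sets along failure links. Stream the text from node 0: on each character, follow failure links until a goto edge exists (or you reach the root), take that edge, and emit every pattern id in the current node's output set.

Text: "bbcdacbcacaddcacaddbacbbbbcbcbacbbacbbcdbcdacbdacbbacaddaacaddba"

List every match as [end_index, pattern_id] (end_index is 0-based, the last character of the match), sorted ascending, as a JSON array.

Build:
Trie nodes:
  n0 'ε': a→5 b→1 d→13
  n1 'b': a→10 b→2
  n2 'bb': b→3
  n3 'bbb': c→4
  n4 'bbbc': ·  [P0 ends]
  n5 'a': c→6
  n6 'ac': a→7 b→16
  n7 'aca': d→8
  n8 'acad': d→9
  n9 'acadd': ·  [P1 ends]
  n10 'ba': c→11
  n11 'bac': b→12
  n12 'bacb': ·  [P2 ends]
  n13 'd': a→14
  n14 'da': b→15
  n15 'dab': ·  [P3 ends]
  n16 'acb': ·  [P4 ends]

BFS fail/out derivation:
  n1('b'): parent n0 fail=0; on 'b' 0 → fail=0;  out ∅∪∅=∅
  n5('a'): parent n0 fail=0; on 'a' 0 → fail=0;  out ∅∪∅=∅
  n13('d'): parent n0 fail=0; on 'd' 0 → fail=0;  out ∅∪∅=∅
  n2('bb'): parent n1 fail=0; on 'b' 0 → fail=1;  out ∅∪∅=∅
  n6('ac'): parent n5 fail=0; on 'c' 0 → fail=0;  out ∅∪∅=∅
  n10('ba'): parent n1 fail=0; on 'a' 0 → fail=5;  out ∅∪∅=∅
  n14('da'): parent n13 fail=0; on 'a' 0 → fail=5;  out ∅∪∅=∅
  n3('bbb'): parent n2 fail=1; on 'b' 1 → fail=2;  out ∅∪∅=∅
  n7('aca'): parent n6 fail=0; on 'a' 0 → fail=5;  out ∅∪∅=∅
  n11('bac'): parent n10 fail=5; on 'c' 5 → fail=6;  out ∅∪∅=∅
  n15('dab'): parent n14 fail=5; on 'b' 5→0 → fail=1;  out {3}∪∅={3}
  n16('acb'): parent n6 fail=0; on 'b' 0 → fail=1;  out {4}∪∅={4}
  n4('bbbc'): parent n3 fail=2; on 'c' 2→1→0 → fail=0;  out {0}∪∅={0}
  n8('acad'): parent n7 fail=5; on 'd' 5→0 → fail=13;  out ∅∪∅=∅
  n12('bacb'): parent n11 fail=6; on 'b' 6 → fail=16;  out {2}∪{4}={2,4}
  n9('acadd'): parent n8 fail=13; on 'd' 13→0 → fail=13;  out {1}∪∅={1}

Scan:
pos 0 'b': at 1
pos 1 'b': at 2
pos 2 'c': at 0 (fail-walked)
pos 3 'd': at 13
pos 4 'a': at 14
pos 5 'c': at 6 (fail-walked)
pos 6 'b': at 16  ** P4@[4:6]
pos 7 'c': at 0 (fail-walked)
pos 8 'a': at 5
pos 9 'c': at 6
pos 10 'a': at 7
pos 11 'd': at 8
pos 12 'd': at 9  ** P1@[8:12]
pos 13 'c': at 0 (fail-walked)
pos 14 'a': at 5
pos 15 'c': at 6
pos 16 'a': at 7
pos 17 'd': at 8
pos 18 'd': at 9  ** P1@[14:18]
pos 19 'b': at 1 (fail-walked)
pos 20 'a': at 10
pos 21 'c': at 11
pos 22 'b': at 12  ** P2@[19:22],P4@[20:22]
pos 23 'b': at 2 (fail-walked)
pos 24 'b': at 3
pos 25 'b': at 3 (fail-walked)
pos 26 'c': at 4  ** P0@[23:26]
pos 27 'b': at 1 (fail-walked)
pos 28 'c': at 0 (fail-walked)
pos 29 'b': at 1
pos 30 'a': at 10
pos 31 'c': at 11
pos 32 'b': at 12  ** P2@[29:32],P4@[30:32]
pos 33 'b': at 2 (fail-walked)
pos 34 'a': at 10 (fail-walked)
pos 35 'c': at 11
pos 36 'b': at 12  ** P2@[33:36],P4@[34:36]
pos 37 'b': at 2 (fail-walked)
pos 38 'c': at 0 (fail-walked)
pos 39 'd': at 13
pos 40 'b': at 1 (fail-walked)
pos 41 'c': at 0 (fail-walked)
pos 42 'd': at 13
pos 43 'a': at 14
pos 44 'c': at 6 (fail-walked)
pos 45 'b': at 16  ** P4@[43:45]
pos 46 'd': at 13 (fail-walked)
pos 47 'a': at 14
pos 48 'c': at 6 (fail-walked)
pos 49 'b': at 16  ** P4@[47:49]
pos 50 'b': at 2 (fail-walked)
pos 51 'a': at 10 (fail-walked)
pos 52 'c': at 11
pos 53 'a': at 7 (fail-walked)
pos 54 'd': at 8
pos 55 'd': at 9  ** P1@[51:55]
pos 56 'a': at 14 (fail-walked)
pos 57 'a': at 5 (fail-walked)
pos 58 'c': at 6
pos 59 'a': at 7
pos 60 'd': at 8
pos 61 'd': at 9  ** P1@[57:61]
pos 62 'b': at 1 (fail-walked)
pos 63 'a': at 10

Result: [[6,4],[12,1],[18,1],[22,2],[22,4],[26,0],[32,2],[32,4],[36,2],[36,4],[45,4],[49,4],[55,1],[61,1]]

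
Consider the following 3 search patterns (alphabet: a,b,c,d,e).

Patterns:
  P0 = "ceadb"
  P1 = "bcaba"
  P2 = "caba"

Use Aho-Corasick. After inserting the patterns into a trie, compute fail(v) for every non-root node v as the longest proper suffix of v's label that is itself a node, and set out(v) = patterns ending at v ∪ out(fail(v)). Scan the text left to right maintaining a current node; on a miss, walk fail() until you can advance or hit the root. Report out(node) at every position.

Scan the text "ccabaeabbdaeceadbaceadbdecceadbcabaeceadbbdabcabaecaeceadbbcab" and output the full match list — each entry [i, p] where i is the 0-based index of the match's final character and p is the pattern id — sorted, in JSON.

Build:
Trie (insert patterns):
  n0 'ε': b→6 c→1
  n1 'c': a→11 e→2
  n2 'ce': a→3
  n3 'cea': d→4
  n4 'cead': b→5
  n5 'ceadb': ·  [P0 ends]
  n6 'b': c→7
  n7 'bc': a→8
  n8 'bca': b→9
  n9 'bcab': a→10
  n10 'bcaba': ·  [P1 ends]
  n11 'ca': b→12
  n12 'cab': a→13
  n13 'caba': ·  [P2 ends]

BFS fail/out derivation:
  n1('c'): parent n0 fail=0; on 'c' 0 → fail=0;  out ∅∪∅=∅
  n6('b'): parent n0 fail=0; on 'b' 0 → fail=0;  out ∅∪∅=∅
  n2('ce'): parent n1 fail=0; on 'e' 0 → fail=0;  out ∅∪∅=∅
  n7('bc'): parent n6 fail=0; on 'c' 0 → fail=1;  out ∅∪∅=∅
  n11('ca'): parent n1 fail=0; on 'a' 0 → fail=0;  out ∅∪∅=∅
  n3('cea'): parent n2 fail=0; on 'a' 0 → fail=0;  out ∅∪∅=∅
  n8('bca'): parent n7 fail=1; on 'a' 1 → fail=11;  out ∅∪∅=∅
  n12('cab'): parent n11 fail=0; on 'b' 0 → fail=6;  out ∅∪∅=∅
  n4('cead'): parent n3 fail=0; on 'd' 0 → fail=0;  out ∅∪∅=∅
  n9('bcab'): parent n8 fail=11; on 'b' 11 → fail=12;  out ∅∪∅=∅
  n13('caba'): parent n12 fail=6; on 'a' 6→0 → fail=0;  out {2}∪∅={2}
  n5('ceadb'): parent n4 fail=0; on 'b' 0 → fail=6;  out {0}∪∅={0}
  n10('bcaba'): parent n9 fail=12; on 'a' 12 → fail=13;  out {1}∪{2}={1,2}

Text stream:
[0] read 'c'  n0⇒n1
[1] read 'c'  n1⇒n1 ·f
[2] read 'a'  n1⇒n11
[3] read 'b'  n11⇒n12
[4] read 'a'  n12⇒n13  → match P2@[1:4]
[5] read 'e'  n13⇒n0 ·f
[6] read 'a'  n0⇒n0
[7] read 'b'  n0⇒n6
[8] read 'b'  n6⇒n6 ·f
[9] read 'd'  n6⇒n0 ·f
[10] read 'a'  n0⇒n0
[11] read 'e'  n0⇒n0
[12] read 'c'  n0⇒n1
[13] read 'e'  n1⇒n2
[14] read 'a'  n2⇒n3
[15] read 'd'  n3⇒n4
[16] read 'b'  n4⇒n5  → match P0@[12:16]
[17] read 'a'  n5⇒n0 ·f
[18] read 'c'  n0⇒n1
[19] read 'e'  n1⇒n2
[20] read 'a'  n2⇒n3
[21] read 'd'  n3⇒n4
[22] read 'b'  n4⇒n5  → match P0@[18:22]
[23] read 'd'  n5⇒n0 ·f
[24] read 'e'  n0⇒n0
[25] read 'c'  n0⇒n1
[26] read 'c'  n1⇒n1 ·f
[27] read 'e'  n1⇒n2
[28] read 'a'  n2⇒n3
[29] read 'd'  n3⇒n4
[30] read 'b'  n4⇒n5  → match P0@[26:30]
[31] read 'c'  n5⇒n7 ·f
[32] read 'a'  n7⇒n8
[33] read 'b'  n8⇒n9
[34] read 'a'  n9⇒n10  → match P1@[30:34],P2@[31:34]
[35] read 'e'  n10⇒n0 ·f
[36] read 'c'  n0⇒n1
[37] read 'e'  n1⇒n2
[38] read 'a'  n2⇒n3
[39] read 'd'  n3⇒n4
[40] read 'b'  n4⇒n5  → match P0@[36:40]
[41] read 'b'  n5⇒n6 ·f
[42] read 'd'  n6⇒n0 ·f
[43] read 'a'  n0⇒n0
[44] read 'b'  n0⇒n6
[45] read 'c'  n6⇒n7
[46] read 'a'  n7⇒n8
[47] read 'b'  n8⇒n9
[48] read 'a'  n9⇒n10  → match P1@[44:48],P2@[45:48]
[49] read 'e'  n10⇒n0 ·f
[50] read 'c'  n0⇒n1
[51] read 'a'  n1⇒n11
[52] read 'e'  n11⇒n0 ·f
[53] read 'c'  n0⇒n1
[54] read 'e'  n1⇒n2
[55] read 'a'  n2⇒n3
[56] read 'd'  n3⇒n4
[57] read 'b'  n4⇒n5  → match P0@[53:57]
[58] read 'b'  n5⇒n6 ·f
[59] read 'c'  n6⇒n7
[60] read 'a'  n7⇒n8
[61] read 'b'  n8⇒n9

Result: [[4,2],[16,0],[22,0],[30,0],[34,1],[34,2],[40,0],[48,1],[48,2],[57,0]]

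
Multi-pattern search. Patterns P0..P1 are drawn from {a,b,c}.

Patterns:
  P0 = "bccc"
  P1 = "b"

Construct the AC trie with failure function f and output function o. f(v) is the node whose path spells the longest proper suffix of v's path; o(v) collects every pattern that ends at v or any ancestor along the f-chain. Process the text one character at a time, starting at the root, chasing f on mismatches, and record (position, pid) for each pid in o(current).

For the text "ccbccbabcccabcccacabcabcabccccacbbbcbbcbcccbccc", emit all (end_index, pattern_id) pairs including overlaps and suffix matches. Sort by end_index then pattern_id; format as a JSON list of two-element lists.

Build automaton:
Trie (insert patterns):
  n0 'ε': b→1
  n1 'b': c→2  [P1 ends]
  n2 'bc': c→3
  n3 'bcc': c→4
  n4 'bccc': ·  [P0 ends]

BFS fail/out derivation:
  n1('b'): parent n0 fail=0; on 'b' 0 → fail=0;  out {1}∪∅={1}
  n2('bc'): parent n1 fail=0; on 'c' 0 → fail=0;  out ∅∪∅=∅
  n3('bcc'): parent n2 fail=0; on 'c' 0 → fail=0;  out ∅∪∅=∅
  n4('bccc'): parent n3 fail=0; on 'c' 0 → fail=0;  out {0}∪∅={0}

Scan:
[0] read 'c'  n0⇒n0
[1] read 'c'  n0⇒n0
[2] read 'b'  n0⇒n1  emit P1@[2:2]
[3] read 'c'  n1⇒n2
[4] read 'c'  n2⇒n3
[5] read 'b'  n3⇒n1 ·f  emit P1@[5:5]
[6] read 'a'  n1⇒n0 ·f
[7] read 'b'  n0⇒n1  emit P1@[7:7]
[8] read 'c'  n1⇒n2
[9] read 'c'  n2⇒n3
[10] read 'c'  n3⇒n4  emit P0@[7:10]
[11] read 'a'  n4⇒n0 ·f
[12] read 'b'  n0⇒n1  emit P1@[12:12]
[13] read 'c'  n1⇒n2
[14] read 'c'  n2⇒n3
[15] read 'c'  n3⇒n4  emit P0@[12:15]
[16] read 'a'  n4⇒n0 ·f
[17] read 'c'  n0⇒n0
[18] read 'a'  n0⇒n0
[19] read 'b'  n0⇒n1  emit P1@[19:19]
[20] read 'c'  n1⇒n2
[21] read 'a'  n2⇒n0 ·f
[22] read 'b'  n0⇒n1  emit P1@[22:22]
[23] read 'c'  n1⇒n2
[24] read 'a'  n2⇒n0 ·f
[25] read 'b'  n0⇒n1  emit P1@[25:25]
[26] read 'c'  n1⇒n2
[27] read 'c'  n2⇒n3
[28] read 'c'  n3⇒n4  emit P0@[25:28]
[29] read 'c'  n4⇒n0 ·f
[30] read 'a'  n0⇒n0
[31] read 'c'  n0⇒n0
[32] read 'b'  n0⇒n1  emit P1@[32:32]
[33] read 'b'  n1⇒n1 ·f  emit P1@[33:33]
[34] read 'b'  n1⇒n1 ·f  emit P1@[34:34]
[35] read 'c'  n1⇒n2
[36] read 'b'  n2⇒n1 ·f  emit P1@[36:36]
[37] read 'b'  n1⇒n1 ·f  emit P1@[37:37]
[38] read 'c'  n1⇒n2
[39] read 'b'  n2⇒n1 ·f  emit P1@[39:39]
[40] read 'c'  n1⇒n2
[41] read 'c'  n2⇒n3
[42] read 'c'  n3⇒n4  emit P0@[39:42]
[43] read 'b'  n4⇒n1 ·f  emit P1@[43:43]
[44] read 'c'  n1⇒n2
[45] read 'c'  n2⇒n3
[46] read 'c'  n3⇒n4  emit P0@[43:46]

Matches: [[2,1],[5,1],[7,1],[10,0],[12,1],[15,0],[19,1],[22,1],[25,1],[28,0],[32,1],[33,1],[34,1],[36,1],[37,1],[39,1],[42,0],[43,1],[46,0]]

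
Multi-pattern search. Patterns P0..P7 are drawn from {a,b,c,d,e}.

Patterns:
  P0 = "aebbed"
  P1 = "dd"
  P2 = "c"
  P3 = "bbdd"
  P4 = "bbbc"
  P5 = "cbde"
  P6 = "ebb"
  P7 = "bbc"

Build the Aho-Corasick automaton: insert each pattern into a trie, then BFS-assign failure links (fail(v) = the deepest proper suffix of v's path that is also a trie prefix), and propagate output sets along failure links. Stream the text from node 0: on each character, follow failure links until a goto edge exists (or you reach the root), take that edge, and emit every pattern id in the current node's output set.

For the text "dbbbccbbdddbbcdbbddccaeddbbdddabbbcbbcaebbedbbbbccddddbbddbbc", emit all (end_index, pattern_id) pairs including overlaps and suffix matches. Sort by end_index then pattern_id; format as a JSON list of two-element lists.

Build:
Trie nodes:
  n0 'ε': a→1 b→10 c→9 d→7 e→19
  n1 'a': e→2
  n2 'ae': b→3
  n3 'aeb': b→4
  n4 'aebb': e→5
  n5 'aebbe': d→6
  n6 'aebbed': ·  [P0 ends]
  n7 'd': d→8
  n8 'dd': ·  [P1 ends]
  n9 'c': b→16  [P2 ends]
  n10 'b': b→11
  n11 'bb': b→14 c→22 d→12
  n12 'bbd': d→13
  n13 'bbdd': ·  [P3 ends]
  n14 'bbb': c→15
  n15 'bbbc': ·  [P4 ends]
  n16 'cb': d→17
  n17 'cbd': e→18
  n18 'cbde': ·  [P5 ends]
  n19 'e': b→20
  n20 'eb': b→21
  n21 'ebb': ·  [P6 ends]
  n22 'bbc': ·  [P7 ends]

Failure links (BFS by depth):
  fail(1) 'a': from fail(0)=0 chase 'a': 0 ⇒ 0;  out=∅∪out(0)=∅
  fail(7) 'd': from fail(0)=0 chase 'd': 0 ⇒ 0;  out=∅∪out(0)=∅
  fail(9) 'c': from fail(0)=0 chase 'c': 0 ⇒ 0;  out={2}∪out(0)={2}
  fail(10) 'b': from fail(0)=0 chase 'b': 0 ⇒ 0;  out=∅∪out(0)=∅
  fail(19) 'e': from fail(0)=0 chase 'e': 0 ⇒ 0;  out=∅∪out(0)=∅
  fail(2) 'ae': from fail(1)=0 chase 'e': 0 ⇒ 19;  out=∅∪out(19)=∅
  fail(8) 'dd': from fail(7)=0 chase 'd': 0 ⇒ 7;  out={1}∪out(7)={1}
  fail(11) 'bb': from fail(10)=0 chase 'b': 0 ⇒ 10;  out=∅∪out(10)=∅
  fail(16) 'cb': from fail(9)=0 chase 'b': 0 ⇒ 10;  out=∅∪out(10)=∅
  fail(20) 'eb': from fail(19)=0 chase 'b': 0 ⇒ 10;  out=∅∪out(10)=∅
  fail(3) 'aeb': from fail(2)=19 chase 'b': 19 ⇒ 20;  out=∅∪out(20)=∅
  fail(12) 'bbd': from fail(11)=10 chase 'd': 10→0 ⇒ 7;  out=∅∪out(7)=∅
  fail(14) 'bbb': from fail(11)=10 chase 'b': 10 ⇒ 11;  out=∅∪out(11)=∅
  fail(17) 'cbd': from fail(16)=10 chase 'd': 10→0 ⇒ 7;  out=∅∪out(7)=∅
  fail(21) 'ebb': from fail(20)=10 chase 'b': 10 ⇒ 11;  out={6}∪out(11)={6}
  fail(22) 'bbc': from fail(11)=10 chase 'c': 10→0 ⇒ 9;  out={7}∪out(9)={2,7}
  fail(4) 'aebb': from fail(3)=20 chase 'b': 20 ⇒ 21;  out=∅∪out(21)={6}
  fail(13) 'bbdd': from fail(12)=7 chase 'd': 7 ⇒ 8;  out={3}∪out(8)={1,3}
  fail(15) 'bbbc': from fail(14)=11 chase 'c': 11 ⇒ 22;  out={4}∪out(22)={2,4,7}
  fail(18) 'cbde': from fail(17)=7 chase 'e': 7→0 ⇒ 19;  out={5}∪out(19)={5}
  fail(5) 'aebbe': from fail(4)=21 chase 'e': 21→11→10→0 ⇒ 19;  out=∅∪out(19)=∅
  fail(6) 'aebbed': from fail(5)=19 chase 'd': 19→0 ⇒ 7;  out={0}∪out(7)={0}

Scan:
i=0 'd': node 0→7
i=1 'b': node 7→10 ·f
i=2 'b': node 10→11
i=3 'b': node 11→14
i=4 'c': node 14→15  → match P2@[4:4],P4@[1:4],P7@[2:4]
i=5 'c': node 15→9 ·f  → match P2@[5:5]
i=6 'b': node 9→16
i=7 'b': node 16→11 ·f
i=8 'd': node 11→12
i=9 'd': node 12→13  → match P1@[8:9],P3@[6:9]
i=10 'd': node 13→8 ·f  → match P1@[9:10]
i=11 'b': node 8→10 ·f
i=12 'b': node 10→11
i=13 'c': node 11→22  → match P2@[13:13],P7@[11:13]
i=14 'd': node 22→7 ·f
i=15 'b': node 7→10 ·f
i=16 'b': node 10→11
i=17 'd': node 11→12
i=18 'd': node 12→13  → match P1@[17:18],P3@[15:18]
i=19 'c': node 13→9 ·f  → match P2@[19:19]
i=20 'c': node 9→9 ·f  → match P2@[20:20]
i=21 'a': node 9→1 ·f
i=22 'e': node 1→2
i=23 'd': node 2→7 ·f
i=24 'd': node 7→8  → match P1@[23:24]
i=25 'b': node 8→10 ·f
i=26 'b': node 10→11
i=27 'd': node 11→12
i=28 'd': node 12→13  → match P1@[27:28],P3@[25:28]
i=29 'd': node 13→8 ·f  → match P1@[28:29]
i=30 'a': node 8→1 ·f
i=31 'b': node 1→10 ·f
i=32 'b': node 10→11
i=33 'b': node 11→14
i=34 'c': node 14→15  → match P2@[34:34],P4@[31:34],P7@[32:34]
i=35 'b': node 15→16 ·f
i=36 'b': node 16→11 ·f
i=37 'c': node 11→22  → match P2@[37:37],P7@[35:37]
i=38 'a': node 22→1 ·f
i=39 'e': node 1→2
i=40 'b': node 2→3
i=41 'b': node 3→4  → match P6@[39:41]
i=42 'e': node 4→5
i=43 'd': node 5→6  → match P0@[38:43]
i=44 'b': node 6→10 ·f
i=45 'b': node 10→11
i=46 'b': node 11→14
i=47 'b': node 14→14 ·f
i=48 'c': node 14→15  → match P2@[48:48],P4@[45:48],P7@[46:48]
i=49 'c': node 15→9 ·f  → match P2@[49:49]
i=50 'd': node 9→7 ·f
i=51 'd': node 7→8  → match P1@[50:51]
i=52 'd': node 8→8 ·f  → match P1@[51:52]
i=53 'd': node 8→8 ·f  → match P1@[52:53]
i=54 'b': node 8→10 ·f
i=55 'b': node 10→11
i=56 'd': node 11→12
i=57 'd': node 12→13  → match P1@[56:57],P3@[54:57]
i=58 'b': node 13→10 ·f
i=59 'b': node 10→11
i=60 'c': node 11→22  → match P2@[60:60],P7@[58:60]

Matches: [[4,2],[4,4],[4,7],[5,2],[9,1],[9,3],[10,1],[13,2],[13,7],[18,1],[18,3],[19,2],[20,2],[24,1],[28,1],[28,3],[29,1],[34,2],[34,4],[34,7],[37,2],[37,7],[41,6],[43,0],[48,2],[48,4],[48,7],[49,2],[51,1],[52,1],[53,1],[57,1],[57,3],[60,2],[60,7]]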